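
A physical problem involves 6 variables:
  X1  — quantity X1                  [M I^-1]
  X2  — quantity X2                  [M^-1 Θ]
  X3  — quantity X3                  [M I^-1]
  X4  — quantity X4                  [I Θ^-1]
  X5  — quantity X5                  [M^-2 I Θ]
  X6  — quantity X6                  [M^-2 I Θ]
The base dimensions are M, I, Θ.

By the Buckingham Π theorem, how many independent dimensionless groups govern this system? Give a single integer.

4

Write exponents as rows M,I,Θ / cols X1,X2,X3,X4,X5,X6:
  M: [ 1 -1  1  0 -2 -2]
  I: [-1  0 -1  1  1  1]
  Θ: [ 0  1  0 -1  1  1]
Echelon form has 2 nonzero rows (pivots: X1,X2)
6 vars − rank 2 = 4 Π groups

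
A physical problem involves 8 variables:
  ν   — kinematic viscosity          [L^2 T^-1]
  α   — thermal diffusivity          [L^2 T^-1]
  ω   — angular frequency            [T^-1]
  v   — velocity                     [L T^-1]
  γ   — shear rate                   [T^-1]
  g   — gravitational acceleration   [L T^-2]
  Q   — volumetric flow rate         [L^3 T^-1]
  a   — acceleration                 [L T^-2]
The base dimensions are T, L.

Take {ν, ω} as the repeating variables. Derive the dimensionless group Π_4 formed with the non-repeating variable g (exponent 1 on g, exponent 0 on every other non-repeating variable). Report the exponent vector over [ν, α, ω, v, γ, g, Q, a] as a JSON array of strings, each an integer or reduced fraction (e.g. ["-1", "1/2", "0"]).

["-1/2", "0", "-3/2", "0", "0", "1", "0", "0"]

Write exponents as rows T,L / cols ν,α,ω,v,γ,g,Q,a:
  T: [-1 -1 -1 -1 -1 -2 -1 -2]
  L: [ 2  2  0  1  0  1  3  1]
RREF → pivots at {ν,ω} ⇒ r = 2
Repeat: ν,ω; free: α,v,γ,g,Q,a
RREF:
  r0: [   1    1    0  1/2    0  1/2  3/2  1/2]
  r1: [   0    0    1  1/2    1  3/2 -1/2  3/2]
Fix exponent of g at 1, α at 0, v at 0, γ at 0, Q at 0, a at 0; solve each RREF row for its pivot's exponent:
  r0: exp(ν) + (1/2)·1 = 0 ⇒ exp(ν) = -1/2
  r1: exp(ω) + (3/2)·1 = 0 ⇒ exp(ω) = -3/2
Π_4 = ν^(-1/2) · ω^(-3/2) · g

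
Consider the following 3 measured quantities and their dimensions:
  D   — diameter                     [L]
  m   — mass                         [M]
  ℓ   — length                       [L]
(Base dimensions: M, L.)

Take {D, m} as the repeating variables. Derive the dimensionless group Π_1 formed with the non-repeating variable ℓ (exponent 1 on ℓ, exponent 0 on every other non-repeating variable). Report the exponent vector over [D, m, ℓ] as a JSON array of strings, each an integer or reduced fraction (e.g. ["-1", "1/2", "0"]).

["-1", "0", "1"]

Write exponents as rows M,L / cols D,m,ℓ:
  M: [ 0  1  0]
  L: [ 1  0  1]
Row reduction gives pivot columns D,m; rank = 2
Pivot set = {D,m}, free = {ℓ}
RREF:
  r0: [   1    0    1]
  r1: [   0    1    0]
Fix exponent of ℓ at 1; solve each RREF row for its pivot's exponent:
  r0: exp(D) + (1)·1 = 0 ⇒ exp(D) = -1
  r1: exp(m) + (0)·1 = 0 ⇒ exp(m) = 0
Π_1 = D^-1 · ℓ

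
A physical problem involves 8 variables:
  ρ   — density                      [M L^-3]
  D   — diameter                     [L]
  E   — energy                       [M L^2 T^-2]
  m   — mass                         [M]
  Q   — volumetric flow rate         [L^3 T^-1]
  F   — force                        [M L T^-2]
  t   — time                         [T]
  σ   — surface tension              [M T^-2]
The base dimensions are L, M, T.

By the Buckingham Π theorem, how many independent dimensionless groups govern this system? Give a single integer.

5

Write exponents as rows L,M,T / cols ρ,D,E,m,Q,F,t,σ:
  L: [-3  1  2  0  3  1  0  0]
  M: [ 1  0  1  1  0  1  0  1]
  T: [ 0  0 -2  0 -1 -2  1 -2]
Row reduction gives pivot columns ρ,D,E; rank = 3
8 vars − rank 3 = 5 Π groups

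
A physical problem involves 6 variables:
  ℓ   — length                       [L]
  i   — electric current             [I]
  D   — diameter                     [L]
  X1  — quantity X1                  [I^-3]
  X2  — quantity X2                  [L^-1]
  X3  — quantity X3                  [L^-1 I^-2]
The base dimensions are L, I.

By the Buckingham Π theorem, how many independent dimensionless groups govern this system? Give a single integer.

4

Write exponents as rows L,I / cols ℓ,i,D,X1,X2,X3:
  L: [ 1  0  1  0 -1 -1]
  I: [ 0  1  0 -3  0 -2]
Echelon form has 2 nonzero rows (pivots: ℓ,i)
Π count = n − r = 6 − 2 = 4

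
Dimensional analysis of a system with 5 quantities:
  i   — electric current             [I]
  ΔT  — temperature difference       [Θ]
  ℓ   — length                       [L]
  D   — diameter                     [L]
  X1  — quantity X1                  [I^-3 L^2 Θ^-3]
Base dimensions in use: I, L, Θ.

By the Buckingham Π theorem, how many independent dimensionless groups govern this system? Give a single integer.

2

Write exponents as rows I,L,Θ / cols i,ΔT,ℓ,D,X1:
  I: [ 1  0  0  0 -3]
  L: [ 0  0  1  1  2]
  Θ: [ 0  1  0  0 -3]
RREF → pivots at {i,ΔT,ℓ} ⇒ r = 3
n=5, r=3 ⇒ 2 dimensionless groups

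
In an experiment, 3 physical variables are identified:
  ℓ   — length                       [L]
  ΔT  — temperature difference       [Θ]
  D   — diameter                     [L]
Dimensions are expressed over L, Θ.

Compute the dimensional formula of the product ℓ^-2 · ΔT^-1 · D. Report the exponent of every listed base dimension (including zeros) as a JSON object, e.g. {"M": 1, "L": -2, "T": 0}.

{"L": -1, "Θ": -1}

Dimensional matrix (L×Θ by ℓ×ΔT×D):
  L: [ 1  0  1]
  Θ: [ 0  1  0]
  [L]: (-2)·1+(-1)·0+(1)·1 = -1
  [Θ]: (-2)·0+(-1)·1+(1)·0 = -1
⇒ L^-1 Θ^-1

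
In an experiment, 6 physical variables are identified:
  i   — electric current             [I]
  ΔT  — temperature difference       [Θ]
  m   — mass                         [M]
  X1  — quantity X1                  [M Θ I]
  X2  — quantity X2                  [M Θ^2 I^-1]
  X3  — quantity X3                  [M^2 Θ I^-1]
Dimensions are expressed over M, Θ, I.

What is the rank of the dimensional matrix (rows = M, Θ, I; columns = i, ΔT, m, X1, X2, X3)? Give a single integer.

3

Write exponents as rows M,Θ,I / cols i,ΔT,m,X1,X2,X3:
  M: [ 0  0  1  1  1  2]
  Θ: [ 0  1  0  1  2  1]
  I: [ 1  0  0  1 -1 -1]
Row reduction gives pivot columns i,ΔT,m; rank = 3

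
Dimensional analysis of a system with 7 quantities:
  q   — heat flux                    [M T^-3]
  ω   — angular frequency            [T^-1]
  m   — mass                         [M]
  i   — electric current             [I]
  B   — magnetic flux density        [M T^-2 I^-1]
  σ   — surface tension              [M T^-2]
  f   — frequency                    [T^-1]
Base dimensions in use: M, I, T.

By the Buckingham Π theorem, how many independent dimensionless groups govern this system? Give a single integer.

4

Write exponents as rows M,I,T / cols q,ω,m,i,B,σ,f:
  M: [ 1  0  1  0  1  1  0]
  I: [ 0  0  0  1 -1  0  0]
  T: [-3 -1  0  0 -2 -2 -1]
Row reduction gives pivot columns q,ω,i; rank = 3
Π count = n − r = 7 − 3 = 4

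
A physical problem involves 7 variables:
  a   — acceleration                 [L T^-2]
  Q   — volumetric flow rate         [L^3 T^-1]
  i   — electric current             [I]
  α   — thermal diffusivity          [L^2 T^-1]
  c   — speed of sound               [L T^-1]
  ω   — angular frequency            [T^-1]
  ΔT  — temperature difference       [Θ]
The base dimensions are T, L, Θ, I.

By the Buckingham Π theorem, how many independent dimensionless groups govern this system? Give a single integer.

3

Write exponents as rows T,L,Θ,I / cols a,Q,i,α,c,ω,ΔT:
  T: [-2 -1  0 -1 -1 -1  0]
  L: [ 1  3  0  2  1  0  0]
  Θ: [ 0  0  0  0  0  0  1]
  I: [ 0  0  1  0  0  0  0]
Echelon form has 4 nonzero rows (pivots: a,Q,i,ΔT)
n=7, r=4 ⇒ 3 dimensionless groups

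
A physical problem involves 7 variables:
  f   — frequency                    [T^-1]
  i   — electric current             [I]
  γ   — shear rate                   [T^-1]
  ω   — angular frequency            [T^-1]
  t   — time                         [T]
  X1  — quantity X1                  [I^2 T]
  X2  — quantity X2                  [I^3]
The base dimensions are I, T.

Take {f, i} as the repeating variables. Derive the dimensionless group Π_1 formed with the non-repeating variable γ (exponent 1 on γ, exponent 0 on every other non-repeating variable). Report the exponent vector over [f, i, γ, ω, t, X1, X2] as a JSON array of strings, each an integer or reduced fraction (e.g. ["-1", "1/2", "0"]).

Write exponents as rows I,T / cols f,i,γ,ω,t,X1,X2:
  I: [ 0  1  0  0  0  2  3]
  T: [-1  0 -1 -1  1  1  0]
Echelon form has 2 nonzero rows (pivots: f,i)
Repeat: f,i; free: γ,ω,t,X1,X2
RREF:
  r0: [   1    0    1    1   -1   -1    0]
  r1: [   0    1    0    0    0    2    3]
Fix exponent of γ at 1, ω at 0, t at 0, X1 at 0, X2 at 0; solve each RREF row for its pivot's exponent:
  r0: exp(f) + (1)·1 = 0 ⇒ exp(f) = -1
  r1: exp(i) + (0)·1 = 0 ⇒ exp(i) = 0
Π_1 = f^-1 · γ

["-1", "0", "1", "0", "0", "0", "0"]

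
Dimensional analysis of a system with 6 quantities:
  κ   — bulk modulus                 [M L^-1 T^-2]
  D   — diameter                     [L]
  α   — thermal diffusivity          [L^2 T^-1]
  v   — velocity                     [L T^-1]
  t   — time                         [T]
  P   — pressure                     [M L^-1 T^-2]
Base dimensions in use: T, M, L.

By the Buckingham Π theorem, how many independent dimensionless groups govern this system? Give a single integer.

Dimensional matrix (T×M×L by κ×D×α×v×t×P):
  T: [-2  0 -1 -1  1 -2]
  M: [ 1  0  0  0  0  1]
  L: [-1  1  2  1  0 -1]
Row reduction gives pivot columns κ,D,α; rank = 3
6 vars − rank 3 = 3 Π groups

3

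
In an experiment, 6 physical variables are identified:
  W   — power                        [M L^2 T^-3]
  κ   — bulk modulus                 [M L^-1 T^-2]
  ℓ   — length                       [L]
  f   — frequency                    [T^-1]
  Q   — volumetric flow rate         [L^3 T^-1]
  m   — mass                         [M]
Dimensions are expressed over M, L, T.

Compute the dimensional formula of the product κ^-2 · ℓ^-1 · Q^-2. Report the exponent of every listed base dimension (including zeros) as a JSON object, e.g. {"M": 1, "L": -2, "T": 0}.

{"M": -2, "L": -5, "T": 6}

Exponent matrix [M,L,T] × [W,κ,ℓ,f,Q,m]:
  M: [ 1  1  0  0  0  1]
  L: [ 2 -1  1  0  3  0]
  T: [-3 -2  0 -1 -1  0]
  [M]: (-2)·1+(-1)·0+(-2)·0 = -2
  [L]: (-2)·-1+(-1)·1+(-2)·3 = -5
  [T]: (-2)·-2+(-1)·0+(-2)·-1 = 6
⇒ M^-2 L^-5 T^6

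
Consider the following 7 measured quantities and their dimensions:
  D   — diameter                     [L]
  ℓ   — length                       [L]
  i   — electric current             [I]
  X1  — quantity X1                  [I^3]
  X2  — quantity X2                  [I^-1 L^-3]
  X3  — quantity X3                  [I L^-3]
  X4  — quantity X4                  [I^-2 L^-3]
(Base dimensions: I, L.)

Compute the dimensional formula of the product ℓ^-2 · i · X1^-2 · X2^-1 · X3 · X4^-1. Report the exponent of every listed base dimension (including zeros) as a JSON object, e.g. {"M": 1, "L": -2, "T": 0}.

{"I": -1, "L": 1}

Exponent matrix [I,L] × [D,ℓ,i,X1,X2,X3,X4]:
  I: [ 0  0  1  3 -1  1 -2]
  L: [ 1  1  0  0 -3 -3 -3]
  [I]: (-2)·0+(1)·1+(-2)·3+(-1)·-1+(1)·1+(-1)·-2 = -1
  [L]: (-2)·1+(1)·0+(-2)·0+(-1)·-3+(1)·-3+(-1)·-3 = 1
⇒ I^-1 L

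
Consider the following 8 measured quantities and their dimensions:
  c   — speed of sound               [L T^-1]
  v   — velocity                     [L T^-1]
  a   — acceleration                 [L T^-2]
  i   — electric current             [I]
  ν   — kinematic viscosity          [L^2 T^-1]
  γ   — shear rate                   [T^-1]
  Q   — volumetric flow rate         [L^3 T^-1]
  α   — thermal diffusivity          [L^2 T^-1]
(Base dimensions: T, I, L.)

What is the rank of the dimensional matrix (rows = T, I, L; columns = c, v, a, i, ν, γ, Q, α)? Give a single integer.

Exponent matrix [T,I,L] × [c,v,a,i,ν,γ,Q,α]:
  T: [-1 -1 -2  0 -1 -1 -1 -1]
  I: [ 0  0  0  1  0  0  0  0]
  L: [ 1  1  1  0  2  0  3  2]
Row reduction gives pivot columns c,a,i; rank = 3

3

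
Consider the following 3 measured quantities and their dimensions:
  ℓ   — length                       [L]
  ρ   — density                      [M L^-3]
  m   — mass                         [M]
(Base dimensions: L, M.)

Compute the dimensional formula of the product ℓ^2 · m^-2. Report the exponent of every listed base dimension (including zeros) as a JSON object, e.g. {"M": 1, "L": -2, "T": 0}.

{"L": 2, "M": -2}

Write exponents as rows L,M / cols ℓ,ρ,m:
  L: [ 1 -3  0]
  M: [ 0  1  1]
  [L]: (2)·1+(-2)·0 = 2
  [M]: (2)·0+(-2)·1 = -2
⇒ L^2 M^-2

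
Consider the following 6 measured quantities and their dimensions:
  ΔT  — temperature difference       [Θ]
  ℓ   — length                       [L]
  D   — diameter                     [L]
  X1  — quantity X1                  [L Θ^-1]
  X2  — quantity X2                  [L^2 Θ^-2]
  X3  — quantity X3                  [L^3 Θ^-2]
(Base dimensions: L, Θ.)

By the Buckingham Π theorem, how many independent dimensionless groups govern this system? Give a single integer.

4

Dimensional matrix (L×Θ by ΔT×ℓ×D×X1×X2×X3):
  L: [ 0  1  1  1  2  3]
  Θ: [ 1  0  0 -1 -2 -2]
Row reduction gives pivot columns ΔT,ℓ; rank = 2
Π count = n − r = 6 − 2 = 4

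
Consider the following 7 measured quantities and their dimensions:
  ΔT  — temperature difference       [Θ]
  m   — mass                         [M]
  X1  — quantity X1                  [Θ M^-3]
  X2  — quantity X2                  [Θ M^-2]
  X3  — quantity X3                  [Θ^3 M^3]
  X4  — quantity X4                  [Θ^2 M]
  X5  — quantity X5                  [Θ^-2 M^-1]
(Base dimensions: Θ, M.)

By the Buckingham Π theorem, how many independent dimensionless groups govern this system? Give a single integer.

Exponent matrix [Θ,M] × [ΔT,m,X1,X2,X3,X4,X5]:
  Θ: [ 1  0  1  1  3  2 -2]
  M: [ 0  1 -3 -2  3  1 -1]
Row reduction gives pivot columns ΔT,m; rank = 2
7 vars − rank 2 = 5 Π groups

5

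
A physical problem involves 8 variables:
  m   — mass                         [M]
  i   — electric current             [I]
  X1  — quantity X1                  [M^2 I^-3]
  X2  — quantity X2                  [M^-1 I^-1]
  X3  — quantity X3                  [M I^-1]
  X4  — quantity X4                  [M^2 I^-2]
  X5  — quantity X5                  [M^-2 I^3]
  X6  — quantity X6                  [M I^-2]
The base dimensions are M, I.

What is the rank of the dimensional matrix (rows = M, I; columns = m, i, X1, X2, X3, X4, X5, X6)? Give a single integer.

Write exponents as rows M,I / cols m,i,X1,X2,X3,X4,X5,X6:
  M: [ 1  0  2 -1  1  2 -2  1]
  I: [ 0  1 -3 -1 -1 -2  3 -2]
Echelon form has 2 nonzero rows (pivots: m,i)

2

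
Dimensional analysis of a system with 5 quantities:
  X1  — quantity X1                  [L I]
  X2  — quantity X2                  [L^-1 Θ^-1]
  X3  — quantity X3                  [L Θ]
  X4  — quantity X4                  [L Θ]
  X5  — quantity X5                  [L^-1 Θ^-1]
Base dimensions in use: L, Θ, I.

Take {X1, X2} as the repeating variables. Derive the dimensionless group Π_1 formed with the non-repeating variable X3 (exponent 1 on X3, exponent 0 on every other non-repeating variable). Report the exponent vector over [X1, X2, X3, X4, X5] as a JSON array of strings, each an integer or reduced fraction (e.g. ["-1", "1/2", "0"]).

["0", "1", "1", "0", "0"]

Write exponents as rows L,Θ,I / cols X1,X2,X3,X4,X5:
  L: [ 1 -1  1  1 -1]
  Θ: [ 0 -1  1  1 -1]
  I: [ 1  0  0  0  0]
Row reduction gives pivot columns X1,X2; rank = 2
Pivot set = {X1,X2}, free = {X3,X4,X5}
RREF:
  r0: [   1    0    0    0    0]
  r1: [   0    1   -1   -1    1]
  r2: [   0    0    0    0    0]
Fix exponent of X3 at 1, X4 at 0, X5 at 0; solve each RREF row for its pivot's exponent:
  r0: exp(X1) + (0)·1 = 0 ⇒ exp(X1) = 0
  r1: exp(X2) + (-1)·1 = 0 ⇒ exp(X2) = 1
Π_1 = X2 · X3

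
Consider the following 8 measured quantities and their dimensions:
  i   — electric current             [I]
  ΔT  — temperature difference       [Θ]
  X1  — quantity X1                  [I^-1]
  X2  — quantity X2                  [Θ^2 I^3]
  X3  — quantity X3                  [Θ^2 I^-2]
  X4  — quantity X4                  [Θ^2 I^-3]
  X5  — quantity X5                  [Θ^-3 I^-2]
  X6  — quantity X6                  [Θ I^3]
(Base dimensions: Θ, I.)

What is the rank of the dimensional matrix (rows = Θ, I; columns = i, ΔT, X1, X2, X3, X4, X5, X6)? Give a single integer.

2

Write exponents as rows Θ,I / cols i,ΔT,X1,X2,X3,X4,X5,X6:
  Θ: [ 0  1  0  2  2  2 -3  1]
  I: [ 1  0 -1  3 -2 -3 -2  3]
RREF → pivots at {i,ΔT} ⇒ r = 2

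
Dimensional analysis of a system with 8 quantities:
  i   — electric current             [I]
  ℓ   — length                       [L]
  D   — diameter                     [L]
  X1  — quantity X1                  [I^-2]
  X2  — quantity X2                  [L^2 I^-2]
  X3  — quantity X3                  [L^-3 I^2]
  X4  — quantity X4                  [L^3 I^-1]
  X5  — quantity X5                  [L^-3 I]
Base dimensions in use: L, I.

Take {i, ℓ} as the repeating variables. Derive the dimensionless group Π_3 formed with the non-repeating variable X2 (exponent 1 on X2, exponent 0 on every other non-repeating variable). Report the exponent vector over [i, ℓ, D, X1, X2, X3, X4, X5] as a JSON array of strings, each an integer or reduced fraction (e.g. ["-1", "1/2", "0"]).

["2", "-2", "0", "0", "1", "0", "0", "0"]

Write exponents as rows L,I / cols i,ℓ,D,X1,X2,X3,X4,X5:
  L: [ 0  1  1  0  2 -3  3 -3]
  I: [ 1  0  0 -2 -2  2 -1  1]
RREF → pivots at {i,ℓ} ⇒ r = 2
Pivot set = {i,ℓ}, free = {D,X1,X2,X3,X4,X5}
RREF:
  r0: [   1    0    0   -2   -2    2   -1    1]
  r1: [   0    1    1    0    2   -3    3   -3]
Fix exponent of X2 at 1, D at 0, X1 at 0, X3 at 0, X4 at 0, X5 at 0; solve each RREF row for its pivot's exponent:
  r0: exp(i) + (-2)·1 = 0 ⇒ exp(i) = 2
  r1: exp(ℓ) + (2)·1 = 0 ⇒ exp(ℓ) = -2
Π_3 = i^2 · ℓ^-2 · X2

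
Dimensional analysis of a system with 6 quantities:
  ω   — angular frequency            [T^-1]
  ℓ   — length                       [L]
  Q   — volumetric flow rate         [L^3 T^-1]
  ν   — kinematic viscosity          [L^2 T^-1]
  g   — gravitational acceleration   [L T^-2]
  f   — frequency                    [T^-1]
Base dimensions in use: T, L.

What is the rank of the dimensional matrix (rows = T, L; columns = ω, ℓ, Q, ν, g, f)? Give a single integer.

2

Dimensional matrix (T×L by ω×ℓ×Q×ν×g×f):
  T: [-1  0 -1 -1 -2 -1]
  L: [ 0  1  3  2  1  0]
RREF → pivots at {ω,ℓ} ⇒ r = 2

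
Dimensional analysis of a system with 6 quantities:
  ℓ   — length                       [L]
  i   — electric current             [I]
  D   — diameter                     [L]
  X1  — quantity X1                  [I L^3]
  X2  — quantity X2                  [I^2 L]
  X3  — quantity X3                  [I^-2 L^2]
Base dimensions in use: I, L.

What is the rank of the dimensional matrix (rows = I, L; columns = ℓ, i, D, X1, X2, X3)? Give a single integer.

2

Exponent matrix [I,L] × [ℓ,i,D,X1,X2,X3]:
  I: [ 0  1  0  1  2 -2]
  L: [ 1  0  1  3  1  2]
Echelon form has 2 nonzero rows (pivots: ℓ,i)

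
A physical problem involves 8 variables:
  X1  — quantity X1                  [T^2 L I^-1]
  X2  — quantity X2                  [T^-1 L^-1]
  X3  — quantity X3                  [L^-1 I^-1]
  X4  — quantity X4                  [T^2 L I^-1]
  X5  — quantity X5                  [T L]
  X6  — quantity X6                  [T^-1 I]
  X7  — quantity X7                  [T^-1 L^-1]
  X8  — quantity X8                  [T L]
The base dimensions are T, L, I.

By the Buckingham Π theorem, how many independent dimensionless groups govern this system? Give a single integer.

6

Dimensional matrix (T×L×I by X1×X2×X3×X4×X5×X6×X7×X8):
  T: [ 2 -1  0  2  1 -1 -1  1]
  L: [ 1 -1 -1  1  1  0 -1  1]
  I: [-1  0 -1 -1  0  1  0  0]
RREF → pivots at {X1,X2} ⇒ r = 2
n=8, r=2 ⇒ 6 dimensionless groups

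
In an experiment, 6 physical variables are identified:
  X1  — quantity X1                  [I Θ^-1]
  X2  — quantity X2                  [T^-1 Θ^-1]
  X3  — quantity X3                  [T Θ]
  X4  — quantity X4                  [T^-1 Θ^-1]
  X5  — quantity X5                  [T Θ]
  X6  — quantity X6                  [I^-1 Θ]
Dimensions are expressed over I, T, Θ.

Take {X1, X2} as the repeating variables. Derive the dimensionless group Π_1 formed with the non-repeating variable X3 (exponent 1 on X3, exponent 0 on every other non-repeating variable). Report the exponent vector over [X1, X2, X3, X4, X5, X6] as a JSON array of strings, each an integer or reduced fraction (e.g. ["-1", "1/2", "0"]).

["0", "1", "1", "0", "0", "0"]

Dimensional matrix (I×T×Θ by X1×X2×X3×X4×X5×X6):
  I: [ 1  0  0  0  0 -1]
  T: [ 0 -1  1 -1  1  0]
  Θ: [-1 -1  1 -1  1  1]
Row reduction gives pivot columns X1,X2; rank = 2
Pivot set = {X1,X2}, free = {X3,X4,X5,X6}
RREF:
  r0: [   1    0    0    0    0   -1]
  r1: [   0    1   -1    1   -1    0]
  r2: [   0    0    0    0    0    0]
Fix exponent of X3 at 1, X4 at 0, X5 at 0, X6 at 0; solve each RREF row for its pivot's exponent:
  r0: exp(X1) + (0)·1 = 0 ⇒ exp(X1) = 0
  r1: exp(X2) + (-1)·1 = 0 ⇒ exp(X2) = 1
Π_1 = X2 · X3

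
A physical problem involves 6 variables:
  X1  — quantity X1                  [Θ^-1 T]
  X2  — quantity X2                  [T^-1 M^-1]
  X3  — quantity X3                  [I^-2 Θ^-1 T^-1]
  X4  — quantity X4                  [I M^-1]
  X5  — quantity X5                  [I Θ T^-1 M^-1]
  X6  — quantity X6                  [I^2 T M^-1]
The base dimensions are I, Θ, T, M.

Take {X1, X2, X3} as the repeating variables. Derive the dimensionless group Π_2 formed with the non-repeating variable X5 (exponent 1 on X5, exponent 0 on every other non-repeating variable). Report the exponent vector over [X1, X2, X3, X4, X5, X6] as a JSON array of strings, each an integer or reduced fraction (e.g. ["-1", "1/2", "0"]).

Write exponents as rows I,Θ,T,M / cols X1,X2,X3,X4,X5,X6:
  I: [ 0  0 -2  1  1  2]
  Θ: [-1  0 -1  0  1  0]
  T: [ 1 -1 -1  0 -1  1]
  M: [ 0 -1  0 -1 -1 -1]
RREF → pivots at {X1,X2,X3} ⇒ r = 3
Pivot set = {X1,X2,X3}, free = {X4,X5,X6}
RREF:
  r0: [   1    0    0  1/2 -1/2    1]
  r1: [   0    1    0    1    1    1]
  r2: [   0    0    1 -1/2 -1/2   -1]
  r3: [   0    0    0    0    0    0]
Fix exponent of X5 at 1, X4 at 0, X6 at 0; solve each RREF row for its pivot's exponent:
  r0: exp(X1) + (-1/2)·1 = 0 ⇒ exp(X1) = 1/2
  r1: exp(X2) + (1)·1 = 0 ⇒ exp(X2) = -1
  r2: exp(X3) + (-1/2)·1 = 0 ⇒ exp(X3) = 1/2
Π_2 = X1^(1/2) · X2^-1 · X3^(1/2) · X5

["1/2", "-1", "1/2", "0", "1", "0"]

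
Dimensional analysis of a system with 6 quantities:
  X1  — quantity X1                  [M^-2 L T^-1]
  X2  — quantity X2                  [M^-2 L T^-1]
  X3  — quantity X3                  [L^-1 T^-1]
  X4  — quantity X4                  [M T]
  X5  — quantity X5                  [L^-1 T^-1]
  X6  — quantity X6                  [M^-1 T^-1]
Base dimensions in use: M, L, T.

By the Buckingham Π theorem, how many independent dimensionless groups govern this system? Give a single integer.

4

Dimensional matrix (M×L×T by X1×X2×X3×X4×X5×X6):
  M: [-2 -2  0  1  0 -1]
  L: [ 1  1 -1  0 -1  0]
  T: [-1 -1 -1  1 -1 -1]
RREF → pivots at {X1,X3} ⇒ r = 2
6 vars − rank 2 = 4 Π groups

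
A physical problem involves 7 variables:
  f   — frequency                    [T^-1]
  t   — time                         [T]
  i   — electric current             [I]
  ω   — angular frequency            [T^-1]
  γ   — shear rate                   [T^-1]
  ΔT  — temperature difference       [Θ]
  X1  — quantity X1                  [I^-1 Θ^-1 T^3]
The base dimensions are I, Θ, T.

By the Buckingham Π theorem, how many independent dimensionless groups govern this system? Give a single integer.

4

Write exponents as rows I,Θ,T / cols f,t,i,ω,γ,ΔT,X1:
  I: [ 0  0  1  0  0  0 -1]
  Θ: [ 0  0  0  0  0  1 -1]
  T: [-1  1  0 -1 -1  0  3]
RREF → pivots at {f,i,ΔT} ⇒ r = 3
n=7, r=3 ⇒ 4 dimensionless groups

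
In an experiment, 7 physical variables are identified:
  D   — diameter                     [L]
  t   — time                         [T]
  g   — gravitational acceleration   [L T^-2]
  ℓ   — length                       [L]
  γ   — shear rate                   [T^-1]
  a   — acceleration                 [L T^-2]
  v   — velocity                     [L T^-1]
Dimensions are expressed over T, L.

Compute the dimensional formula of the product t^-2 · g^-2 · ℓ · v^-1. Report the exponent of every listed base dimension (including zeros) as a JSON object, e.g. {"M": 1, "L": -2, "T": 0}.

{"T": 3, "L": -2}

Dimensional matrix (T×L by D×t×g×ℓ×γ×a×v):
  T: [ 0  1 -2  0 -1 -2 -1]
  L: [ 1  0  1  1  0  1  1]
  [T]: (-2)·1+(-2)·-2+(1)·0+(-1)·-1 = 3
  [L]: (-2)·0+(-2)·1+(1)·1+(-1)·1 = -2
⇒ T^3 L^-2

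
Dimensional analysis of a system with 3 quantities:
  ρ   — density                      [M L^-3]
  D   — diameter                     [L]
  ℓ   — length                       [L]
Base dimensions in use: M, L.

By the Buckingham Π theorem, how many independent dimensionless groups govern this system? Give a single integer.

1

Exponent matrix [M,L] × [ρ,D,ℓ]:
  M: [ 1  0  0]
  L: [-3  1  1]
Echelon form has 2 nonzero rows (pivots: ρ,D)
Π count = n − r = 3 − 2 = 1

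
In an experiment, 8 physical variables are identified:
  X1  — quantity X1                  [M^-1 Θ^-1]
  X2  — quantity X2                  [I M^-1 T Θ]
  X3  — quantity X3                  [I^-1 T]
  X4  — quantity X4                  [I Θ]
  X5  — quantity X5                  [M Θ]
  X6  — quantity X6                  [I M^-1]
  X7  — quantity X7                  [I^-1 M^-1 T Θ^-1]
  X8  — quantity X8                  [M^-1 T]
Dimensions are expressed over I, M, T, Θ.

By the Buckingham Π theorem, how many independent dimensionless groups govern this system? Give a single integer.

Exponent matrix [I,M,T,Θ] × [X1,X2,X3,X4,X5,X6,X7,X8]:
  I: [ 0  1 -1  1  0  1 -1  0]
  M: [-1 -1  0  0  1 -1 -1 -1]
  T: [ 0  1  1  0  0  0  1  1]
  Θ: [-1  1  0  1  1  0 -1  0]
Echelon form has 3 nonzero rows (pivots: X1,X2,X3)
8 vars − rank 3 = 5 Π groups

5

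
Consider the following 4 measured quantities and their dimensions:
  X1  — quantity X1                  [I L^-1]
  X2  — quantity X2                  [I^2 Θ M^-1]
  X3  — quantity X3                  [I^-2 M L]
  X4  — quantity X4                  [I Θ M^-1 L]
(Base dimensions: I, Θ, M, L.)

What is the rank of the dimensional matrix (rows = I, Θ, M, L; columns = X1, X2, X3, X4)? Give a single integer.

3

Write exponents as rows I,Θ,M,L / cols X1,X2,X3,X4:
  I: [ 1  2 -2  1]
  Θ: [ 0  1  0  1]
  M: [ 0 -1  1 -1]
  L: [-1  0  1  1]
RREF → pivots at {X1,X2,X3} ⇒ r = 3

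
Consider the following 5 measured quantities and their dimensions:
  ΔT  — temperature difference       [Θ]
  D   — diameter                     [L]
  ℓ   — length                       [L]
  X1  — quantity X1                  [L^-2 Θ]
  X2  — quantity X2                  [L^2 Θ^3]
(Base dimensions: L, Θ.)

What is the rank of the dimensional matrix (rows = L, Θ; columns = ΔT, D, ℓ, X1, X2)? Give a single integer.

2

Write exponents as rows L,Θ / cols ΔT,D,ℓ,X1,X2:
  L: [ 0  1  1 -2  2]
  Θ: [ 1  0  0  1  3]
RREF → pivots at {ΔT,D} ⇒ r = 2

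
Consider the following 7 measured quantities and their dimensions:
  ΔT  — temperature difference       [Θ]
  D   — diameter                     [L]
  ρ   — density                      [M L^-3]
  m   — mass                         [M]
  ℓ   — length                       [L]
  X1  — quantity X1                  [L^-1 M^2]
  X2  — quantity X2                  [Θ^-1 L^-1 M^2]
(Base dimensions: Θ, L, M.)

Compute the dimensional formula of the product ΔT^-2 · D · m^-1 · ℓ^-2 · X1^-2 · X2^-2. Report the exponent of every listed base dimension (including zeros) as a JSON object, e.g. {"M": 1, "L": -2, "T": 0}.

Write exponents as rows Θ,L,M / cols ΔT,D,ρ,m,ℓ,X1,X2:
  Θ: [ 1  0  0  0  0  0 -1]
  L: [ 0  1 -3  0  1 -1 -1]
  M: [ 0  0  1  1  0  2  2]
  [Θ]: (-2)·1+(1)·0+(-1)·0+(-2)·0+(-2)·0+(-2)·-1 = 0
  [L]: (-2)·0+(1)·1+(-1)·0+(-2)·1+(-2)·-1+(-2)·-1 = 3
  [M]: (-2)·0+(1)·0+(-1)·1+(-2)·0+(-2)·2+(-2)·2 = -9
⇒ L^3 M^-9

{"Θ": 0, "L": 3, "M": -9}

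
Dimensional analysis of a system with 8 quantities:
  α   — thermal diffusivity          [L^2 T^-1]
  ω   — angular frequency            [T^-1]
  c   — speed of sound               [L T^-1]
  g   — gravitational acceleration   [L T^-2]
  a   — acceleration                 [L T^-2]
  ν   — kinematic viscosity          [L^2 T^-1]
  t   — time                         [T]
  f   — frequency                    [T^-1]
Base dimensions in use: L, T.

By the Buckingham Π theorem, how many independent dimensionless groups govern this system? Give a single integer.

Dimensional matrix (L×T by α×ω×c×g×a×ν×t×f):
  L: [ 2  0  1  1  1  2  0  0]
  T: [-1 -1 -1 -2 -2 -1  1 -1]
RREF → pivots at {α,ω} ⇒ r = 2
8 vars − rank 2 = 6 Π groups

6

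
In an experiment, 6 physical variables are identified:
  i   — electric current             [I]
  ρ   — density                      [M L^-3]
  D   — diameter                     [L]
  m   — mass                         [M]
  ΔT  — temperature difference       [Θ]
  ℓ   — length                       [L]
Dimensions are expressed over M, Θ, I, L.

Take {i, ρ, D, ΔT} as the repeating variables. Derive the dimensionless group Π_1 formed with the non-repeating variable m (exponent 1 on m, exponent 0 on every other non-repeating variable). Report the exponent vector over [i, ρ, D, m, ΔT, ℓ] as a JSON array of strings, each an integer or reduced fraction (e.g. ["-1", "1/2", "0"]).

Exponent matrix [M,Θ,I,L] × [i,ρ,D,m,ΔT,ℓ]:
  M: [ 0  1  0  1  0  0]
  Θ: [ 0  0  0  0  1  0]
  I: [ 1  0  0  0  0  0]
  L: [ 0 -3  1  0  0  1]
RREF → pivots at {i,ρ,D,ΔT} ⇒ r = 4
Pivot set = {i,ρ,D,ΔT}, free = {m,ℓ}
RREF:
  r0: [   1    0    0    0    0    0]
  r1: [   0    1    0    1    0    0]
  r2: [   0    0    1    3    0    1]
  r3: [   0    0    0    0    1    0]
Fix exponent of m at 1, ℓ at 0; solve each RREF row for its pivot's exponent:
  r0: exp(i) + (0)·1 = 0 ⇒ exp(i) = 0
  r1: exp(ρ) + (1)·1 = 0 ⇒ exp(ρ) = -1
  r2: exp(D) + (3)·1 = 0 ⇒ exp(D) = -3
  r3: exp(ΔT) + (0)·1 = 0 ⇒ exp(ΔT) = 0
Π_1 = ρ^-1 · D^-3 · m

["0", "-1", "-3", "1", "0", "0"]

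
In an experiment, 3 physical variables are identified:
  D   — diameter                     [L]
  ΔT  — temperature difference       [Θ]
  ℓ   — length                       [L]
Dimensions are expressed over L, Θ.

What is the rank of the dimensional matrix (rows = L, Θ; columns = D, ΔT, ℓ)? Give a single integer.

Dimensional matrix (L×Θ by D×ΔT×ℓ):
  L: [ 1  0  1]
  Θ: [ 0  1  0]
Echelon form has 2 nonzero rows (pivots: D,ΔT)

2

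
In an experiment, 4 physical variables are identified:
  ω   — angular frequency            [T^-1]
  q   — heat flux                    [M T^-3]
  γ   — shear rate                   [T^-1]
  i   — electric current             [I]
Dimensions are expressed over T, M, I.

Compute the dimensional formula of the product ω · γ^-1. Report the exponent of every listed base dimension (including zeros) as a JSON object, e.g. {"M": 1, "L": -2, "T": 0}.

Write exponents as rows T,M,I / cols ω,q,γ,i:
  T: [-1 -3 -1  0]
  M: [ 0  1  0  0]
  I: [ 0  0  0  1]
  [T]: (1)·-1+(-1)·-1 = 0
  [M]: (1)·0+(-1)·0 = 0
  [I]: (1)·0+(-1)·0 = 0
⇒ 1 (dimensionless)

{"T": 0, "M": 0, "I": 0}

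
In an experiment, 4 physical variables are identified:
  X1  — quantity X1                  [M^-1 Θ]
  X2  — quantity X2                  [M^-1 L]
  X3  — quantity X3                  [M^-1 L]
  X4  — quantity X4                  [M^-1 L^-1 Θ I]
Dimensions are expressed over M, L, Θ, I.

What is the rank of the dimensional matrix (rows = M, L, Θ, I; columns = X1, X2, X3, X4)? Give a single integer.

3

Exponent matrix [M,L,Θ,I] × [X1,X2,X3,X4]:
  M: [-1 -1 -1 -1]
  L: [ 0  1  1 -1]
  Θ: [ 1  0  0  1]
  I: [ 0  0  0  1]
RREF → pivots at {X1,X2,X4} ⇒ r = 3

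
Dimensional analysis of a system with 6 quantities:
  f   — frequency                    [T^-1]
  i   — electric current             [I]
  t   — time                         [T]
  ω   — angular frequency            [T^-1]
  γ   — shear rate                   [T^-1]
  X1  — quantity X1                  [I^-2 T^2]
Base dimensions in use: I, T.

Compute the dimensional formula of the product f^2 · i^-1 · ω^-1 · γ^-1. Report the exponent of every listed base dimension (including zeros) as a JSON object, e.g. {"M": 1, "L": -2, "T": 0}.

{"I": -1, "T": 0}

Write exponents as rows I,T / cols f,i,t,ω,γ,X1:
  I: [ 0  1  0  0  0 -2]
  T: [-1  0  1 -1 -1  2]
  [I]: (2)·0+(-1)·1+(-1)·0+(-1)·0 = -1
  [T]: (2)·-1+(-1)·0+(-1)·-1+(-1)·-1 = 0
⇒ I^-1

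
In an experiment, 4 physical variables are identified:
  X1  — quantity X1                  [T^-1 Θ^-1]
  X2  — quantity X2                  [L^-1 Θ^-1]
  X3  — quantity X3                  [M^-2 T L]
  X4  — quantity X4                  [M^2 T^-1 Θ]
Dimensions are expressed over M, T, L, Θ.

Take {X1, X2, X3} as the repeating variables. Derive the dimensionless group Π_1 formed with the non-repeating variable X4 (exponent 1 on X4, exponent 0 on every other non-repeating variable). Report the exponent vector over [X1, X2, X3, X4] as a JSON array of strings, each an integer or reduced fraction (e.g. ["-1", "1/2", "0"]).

["0", "1", "1", "1"]

Write exponents as rows M,T,L,Θ / cols X1,X2,X3,X4:
  M: [ 0  0 -2  2]
  T: [-1  0  1 -1]
  L: [ 0 -1  1  0]
  Θ: [-1 -1  0  1]
Row reduction gives pivot columns X1,X2,X3; rank = 3
Pivot set = {X1,X2,X3}, free = {X4}
RREF:
  r0: [   1    0    0    0]
  r1: [   0    1    0   -1]
  r2: [   0    0    1   -1]
  r3: [   0    0    0    0]
Fix exponent of X4 at 1; solve each RREF row for its pivot's exponent:
  r0: exp(X1) + (0)·1 = 0 ⇒ exp(X1) = 0
  r1: exp(X2) + (-1)·1 = 0 ⇒ exp(X2) = 1
  r2: exp(X3) + (-1)·1 = 0 ⇒ exp(X3) = 1
Π_1 = X2 · X3 · X4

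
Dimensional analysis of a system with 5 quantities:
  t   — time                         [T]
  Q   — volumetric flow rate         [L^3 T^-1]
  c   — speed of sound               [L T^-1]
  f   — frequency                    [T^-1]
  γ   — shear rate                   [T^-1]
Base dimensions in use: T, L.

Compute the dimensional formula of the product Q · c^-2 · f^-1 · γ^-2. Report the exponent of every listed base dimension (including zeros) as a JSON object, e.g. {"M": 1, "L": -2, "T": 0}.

Write exponents as rows T,L / cols t,Q,c,f,γ:
  T: [ 1 -1 -1 -1 -1]
  L: [ 0  3  1  0  0]
  [T]: (1)·-1+(-2)·-1+(-1)·-1+(-2)·-1 = 4
  [L]: (1)·3+(-2)·1+(-1)·0+(-2)·0 = 1
⇒ T^4 L

{"T": 4, "L": 1}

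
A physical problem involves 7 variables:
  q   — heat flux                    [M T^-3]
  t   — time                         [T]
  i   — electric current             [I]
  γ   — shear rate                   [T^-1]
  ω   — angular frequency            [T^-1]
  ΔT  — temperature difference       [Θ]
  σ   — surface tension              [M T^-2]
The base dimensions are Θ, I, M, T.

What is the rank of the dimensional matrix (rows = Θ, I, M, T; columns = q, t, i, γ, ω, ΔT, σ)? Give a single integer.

Write exponents as rows Θ,I,M,T / cols q,t,i,γ,ω,ΔT,σ:
  Θ: [ 0  0  0  0  0  1  0]
  I: [ 0  0  1  0  0  0  0]
  M: [ 1  0  0  0  0  0  1]
  T: [-3  1  0 -1 -1  0 -2]
Row reduction gives pivot columns q,t,i,ΔT; rank = 4

4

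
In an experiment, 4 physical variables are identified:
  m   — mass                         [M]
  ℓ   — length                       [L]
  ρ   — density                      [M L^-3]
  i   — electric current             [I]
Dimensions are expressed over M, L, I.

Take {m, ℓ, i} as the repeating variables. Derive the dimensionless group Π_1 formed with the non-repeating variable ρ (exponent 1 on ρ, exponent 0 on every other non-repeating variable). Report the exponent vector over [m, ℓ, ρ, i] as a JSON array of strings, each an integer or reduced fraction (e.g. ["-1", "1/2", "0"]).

Write exponents as rows M,L,I / cols m,ℓ,ρ,i:
  M: [ 1  0  1  0]
  L: [ 0  1 -3  0]
  I: [ 0  0  0  1]
Echelon form has 3 nonzero rows (pivots: m,ℓ,i)
Repeat: m,ℓ,i; free: ρ
RREF:
  r0: [   1    0    1    0]
  r1: [   0    1   -3    0]
  r2: [   0    0    0    1]
Fix exponent of ρ at 1; solve each RREF row for its pivot's exponent:
  r0: exp(m) + (1)·1 = 0 ⇒ exp(m) = -1
  r1: exp(ℓ) + (-3)·1 = 0 ⇒ exp(ℓ) = 3
  r2: exp(i) + (0)·1 = 0 ⇒ exp(i) = 0
Π_1 = m^-1 · ℓ^3 · ρ

["-1", "3", "1", "0"]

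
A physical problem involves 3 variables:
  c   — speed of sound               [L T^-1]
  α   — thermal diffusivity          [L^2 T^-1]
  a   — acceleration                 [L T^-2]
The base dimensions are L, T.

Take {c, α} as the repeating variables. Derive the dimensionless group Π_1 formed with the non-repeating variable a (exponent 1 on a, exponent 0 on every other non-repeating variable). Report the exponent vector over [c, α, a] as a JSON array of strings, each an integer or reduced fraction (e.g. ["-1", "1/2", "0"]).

["-3", "1", "1"]

Write exponents as rows L,T / cols c,α,a:
  L: [ 1  2  1]
  T: [-1 -1 -2]
Row reduction gives pivot columns c,α; rank = 2
Repeat: c,α; free: a
RREF:
  r0: [   1    0    3]
  r1: [   0    1   -1]
Fix exponent of a at 1; solve each RREF row for its pivot's exponent:
  r0: exp(c) + (3)·1 = 0 ⇒ exp(c) = -3
  r1: exp(α) + (-1)·1 = 0 ⇒ exp(α) = 1
Π_1 = c^-3 · α · a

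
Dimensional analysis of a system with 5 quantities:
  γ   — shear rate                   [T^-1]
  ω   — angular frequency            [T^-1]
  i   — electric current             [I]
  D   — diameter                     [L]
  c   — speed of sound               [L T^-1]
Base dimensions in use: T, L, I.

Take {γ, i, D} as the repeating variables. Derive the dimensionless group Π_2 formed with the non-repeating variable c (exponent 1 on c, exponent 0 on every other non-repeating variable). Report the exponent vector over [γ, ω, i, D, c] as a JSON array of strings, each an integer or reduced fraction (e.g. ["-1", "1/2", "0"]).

Exponent matrix [T,L,I] × [γ,ω,i,D,c]:
  T: [-1 -1  0  0 -1]
  L: [ 0  0  0  1  1]
  I: [ 0  0  1  0  0]
Row reduction gives pivot columns γ,i,D; rank = 3
Pivot set = {γ,i,D}, free = {ω,c}
RREF:
  r0: [   1    1    0    0    1]
  r1: [   0    0    1    0    0]
  r2: [   0    0    0    1    1]
Fix exponent of c at 1, ω at 0; solve each RREF row for its pivot's exponent:
  r0: exp(γ) + (1)·1 = 0 ⇒ exp(γ) = -1
  r1: exp(i) + (0)·1 = 0 ⇒ exp(i) = 0
  r2: exp(D) + (1)·1 = 0 ⇒ exp(D) = -1
Π_2 = γ^-1 · D^-1 · c

["-1", "0", "0", "-1", "1"]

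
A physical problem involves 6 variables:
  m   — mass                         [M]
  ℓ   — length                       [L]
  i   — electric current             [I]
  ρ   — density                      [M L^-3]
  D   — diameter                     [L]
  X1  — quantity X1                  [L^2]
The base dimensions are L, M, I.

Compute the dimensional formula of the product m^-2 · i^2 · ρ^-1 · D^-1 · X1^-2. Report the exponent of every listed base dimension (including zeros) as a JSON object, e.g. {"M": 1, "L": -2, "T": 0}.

{"L": -2, "M": -3, "I": 2}

Dimensional matrix (L×M×I by m×ℓ×i×ρ×D×X1):
  L: [ 0  1  0 -3  1  2]
  M: [ 1  0  0  1  0  0]
  I: [ 0  0  1  0  0  0]
  [L]: (-2)·0+(2)·0+(-1)·-3+(-1)·1+(-2)·2 = -2
  [M]: (-2)·1+(2)·0+(-1)·1+(-1)·0+(-2)·0 = -3
  [I]: (-2)·0+(2)·1+(-1)·0+(-1)·0+(-2)·0 = 2
⇒ L^-2 M^-3 I^2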